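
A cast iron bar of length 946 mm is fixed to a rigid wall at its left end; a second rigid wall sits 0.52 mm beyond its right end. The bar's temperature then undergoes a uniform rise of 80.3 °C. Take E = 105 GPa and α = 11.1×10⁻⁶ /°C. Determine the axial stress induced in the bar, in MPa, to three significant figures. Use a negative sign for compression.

-35.9 MPa

Free thermal expansion αLΔT = 11.1e-6 · 946 · 80.3 = 0.8432 mm.
The walls engage after the gap closes; constrained expansion = 0.8432 − 0.52 = 0.3232 mm.
The walls impose strain ε = −(0.3232)/946 = -3.4165e-04; σ = Eε = 105000 · -3.4165e-04 = -35.87 MPa.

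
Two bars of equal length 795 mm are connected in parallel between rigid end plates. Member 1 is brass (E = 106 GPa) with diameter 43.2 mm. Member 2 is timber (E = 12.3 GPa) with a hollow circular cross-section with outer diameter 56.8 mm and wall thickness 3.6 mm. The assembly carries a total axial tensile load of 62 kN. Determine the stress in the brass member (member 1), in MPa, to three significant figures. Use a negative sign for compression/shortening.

A_1 = 1466 mm².
A_2 = 601.7 mm².
Equal strain + equilibrium ⇒ each member carries load in proportion to AE: A₁E₁ = 155400000 N, A₂E₂ = 7401000 N, ΣAE = 162800000 N.
σ₁ = P·E₁/ΣAE = 62000·106000/162800000 = 40.38 MPa.

40.4 MPa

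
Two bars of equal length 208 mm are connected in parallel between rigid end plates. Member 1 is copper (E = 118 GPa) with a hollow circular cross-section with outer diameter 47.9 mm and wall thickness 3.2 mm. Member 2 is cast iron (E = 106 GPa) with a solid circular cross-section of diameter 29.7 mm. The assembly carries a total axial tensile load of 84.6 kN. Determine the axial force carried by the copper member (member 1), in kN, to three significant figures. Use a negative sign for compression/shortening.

35.5 kN

A_1 = 449.4 mm².
A_2 = 692.8 mm².
Equal strain + equilibrium ⇒ each member carries load in proportion to AE: A₁E₁ = 53030000 N, A₂E₂ = 73440000 N, ΣAE = 126500000 N.
F₁ = P·A₁E₁/ΣAE = 84600·53030000/126500000 = 35470 N.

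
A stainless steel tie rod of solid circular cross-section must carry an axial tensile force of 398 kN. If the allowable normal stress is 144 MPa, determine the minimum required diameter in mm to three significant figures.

Required area A ≥ P/σ_allow = 398000/144 = 2764 mm².
For a solid circular section, d ≥ √(4A/π) = 59.32 mm.

59.3 mm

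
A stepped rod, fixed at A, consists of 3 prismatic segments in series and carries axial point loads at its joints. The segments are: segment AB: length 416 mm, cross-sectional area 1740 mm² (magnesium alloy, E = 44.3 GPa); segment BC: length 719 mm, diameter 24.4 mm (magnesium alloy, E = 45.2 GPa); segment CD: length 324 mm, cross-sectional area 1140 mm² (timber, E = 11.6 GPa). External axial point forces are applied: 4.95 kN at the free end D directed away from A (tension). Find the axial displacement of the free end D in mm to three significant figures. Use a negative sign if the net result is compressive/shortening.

Internal axial forces (sectioning from the free end, tension +): N_CD = 4.95 kN, N_BC = 4.95 kN, N_AB = 4.95 kN.
A_BC = 467.6 mm².
δ_AB = 4950·416/(1740·44300) = 0.02671 mm
δ_BC = 4950·719/(467.6·45200) = 0.1684 mm
δ_CD = 4950·324/(1140·11600) = 0.1213 mm
δ = Σδ_i = 0.3164 mm.

0.316 mm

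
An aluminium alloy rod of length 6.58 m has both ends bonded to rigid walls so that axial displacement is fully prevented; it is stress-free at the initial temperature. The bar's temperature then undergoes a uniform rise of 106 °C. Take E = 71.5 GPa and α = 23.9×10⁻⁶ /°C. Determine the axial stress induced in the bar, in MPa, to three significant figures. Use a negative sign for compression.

-181 MPa

Free thermal expansion αLΔT = 23.9e-6 · 6580 · 106 = 16.67 mm.
The walls impose strain ε = −(16.67)/6580 = -2.5334e-03; σ = Eε = 71500 · -2.5334e-03 = -181.1 MPa.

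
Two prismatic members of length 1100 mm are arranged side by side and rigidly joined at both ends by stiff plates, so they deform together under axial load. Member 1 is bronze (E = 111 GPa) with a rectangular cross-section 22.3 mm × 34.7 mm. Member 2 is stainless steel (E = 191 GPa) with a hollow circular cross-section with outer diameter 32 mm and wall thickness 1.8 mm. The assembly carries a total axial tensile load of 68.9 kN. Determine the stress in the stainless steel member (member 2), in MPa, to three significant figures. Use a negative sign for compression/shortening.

111 MPa

A_1 = 773.8 mm².
A_2 = 170.8 mm².
Equal strain + equilibrium ⇒ each member carries load in proportion to AE: A₁E₁ = 85890000 N, A₂E₂ = 32620000 N, ΣAE = 118500000 N.
σ₂ = P·E₂/ΣAE = 68900·191000/118500000 = 111 MPa.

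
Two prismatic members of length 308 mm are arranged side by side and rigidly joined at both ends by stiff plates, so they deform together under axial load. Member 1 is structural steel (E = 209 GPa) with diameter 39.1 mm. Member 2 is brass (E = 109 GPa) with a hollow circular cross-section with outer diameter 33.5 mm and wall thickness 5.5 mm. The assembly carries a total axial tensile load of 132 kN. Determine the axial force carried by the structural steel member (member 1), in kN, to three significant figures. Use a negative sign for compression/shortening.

109 kN

A_1 = 1201 mm².
A_2 = 483.8 mm².
Equal strain + equilibrium ⇒ each member carries load in proportion to AE: A₁E₁ = 251000000 N, A₂E₂ = 52730000 N, ΣAE = 303700000 N.
F₁ = P·A₁E₁/ΣAE = 132000·251000000/303700000 = 109100 N.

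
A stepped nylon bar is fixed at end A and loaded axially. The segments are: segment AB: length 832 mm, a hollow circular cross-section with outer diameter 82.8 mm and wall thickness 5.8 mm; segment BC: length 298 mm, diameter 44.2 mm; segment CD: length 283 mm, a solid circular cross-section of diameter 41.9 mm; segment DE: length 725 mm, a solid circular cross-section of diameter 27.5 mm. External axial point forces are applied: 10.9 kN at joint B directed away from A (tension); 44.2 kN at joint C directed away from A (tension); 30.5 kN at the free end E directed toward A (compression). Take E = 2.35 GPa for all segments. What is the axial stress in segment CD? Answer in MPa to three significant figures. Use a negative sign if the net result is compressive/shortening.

Internal axial forces (sectioning from the free end, tension +): N_DE = -30.5 kN, N_CD = -30.5 kN, N_BC = 13.7 kN, N_AB = 24.6 kN.
A_CD = 1379 mm².
σ_CD = N_CD/A_CD = -30500/1379 = -22.12 MPa.

-22.1 MPa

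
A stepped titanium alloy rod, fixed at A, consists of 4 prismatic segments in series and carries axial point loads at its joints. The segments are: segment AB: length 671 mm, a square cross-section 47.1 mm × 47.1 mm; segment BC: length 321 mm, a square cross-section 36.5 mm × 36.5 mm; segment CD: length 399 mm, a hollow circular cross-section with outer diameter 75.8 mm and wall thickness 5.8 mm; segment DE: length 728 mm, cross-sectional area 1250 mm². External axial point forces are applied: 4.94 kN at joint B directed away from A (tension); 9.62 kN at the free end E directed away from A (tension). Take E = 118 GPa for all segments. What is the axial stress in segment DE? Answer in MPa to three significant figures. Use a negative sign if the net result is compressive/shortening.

7.70 MPa

Internal axial forces (sectioning from the free end, tension +): N_DE = 9.62 kN, N_CD = 9.62 kN, N_BC = 9.62 kN, N_AB = 14.56 kN.
σ_DE = N_DE/A_DE = 9620/1250 = 7.696 MPa.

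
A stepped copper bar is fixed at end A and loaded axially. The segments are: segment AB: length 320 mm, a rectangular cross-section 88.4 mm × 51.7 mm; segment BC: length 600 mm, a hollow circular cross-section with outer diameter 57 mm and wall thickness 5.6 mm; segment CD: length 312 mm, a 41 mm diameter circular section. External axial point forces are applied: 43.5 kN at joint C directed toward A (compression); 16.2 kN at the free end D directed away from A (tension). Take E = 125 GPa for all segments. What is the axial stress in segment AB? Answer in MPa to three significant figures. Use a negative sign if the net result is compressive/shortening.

Internal axial forces (sectioning from the free end, tension +): N_CD = 16.2 kN, N_BC = -27.3 kN, N_AB = -27.3 kN.
A_AB = 4570 mm².
σ_AB = N_AB/A_AB = -27300/4570 = -5.973 MPa.

-5.97 MPa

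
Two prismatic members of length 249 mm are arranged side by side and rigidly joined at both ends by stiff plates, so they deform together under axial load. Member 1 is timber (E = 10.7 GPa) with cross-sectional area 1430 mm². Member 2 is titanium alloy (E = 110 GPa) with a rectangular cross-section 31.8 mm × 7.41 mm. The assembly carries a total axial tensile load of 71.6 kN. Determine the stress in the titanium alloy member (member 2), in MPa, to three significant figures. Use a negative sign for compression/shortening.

A_2 = 235.6 mm².
Equal strain + equilibrium ⇒ each member carries load in proportion to AE: A₁E₁ = 15300000 N, A₂E₂ = 25920000 N, ΣAE = 41220000 N.
σ₂ = P·E₂/ΣAE = 71600·110000/41220000 = 191.1 MPa.

191 MPa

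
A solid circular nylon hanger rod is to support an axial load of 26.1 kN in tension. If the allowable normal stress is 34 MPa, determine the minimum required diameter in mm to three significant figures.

31.3 mm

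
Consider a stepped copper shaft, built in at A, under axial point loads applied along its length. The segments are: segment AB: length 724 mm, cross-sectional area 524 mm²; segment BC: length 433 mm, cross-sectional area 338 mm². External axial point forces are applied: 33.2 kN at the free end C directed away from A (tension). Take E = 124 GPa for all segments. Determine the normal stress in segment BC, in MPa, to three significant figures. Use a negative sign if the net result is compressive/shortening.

Internal axial forces (sectioning from the free end, tension +): N_BC = 33.2 kN, N_AB = 33.2 kN.
σ_BC = N_BC/A_BC = 33200/338 = 98.22 MPa.

98.2 MPa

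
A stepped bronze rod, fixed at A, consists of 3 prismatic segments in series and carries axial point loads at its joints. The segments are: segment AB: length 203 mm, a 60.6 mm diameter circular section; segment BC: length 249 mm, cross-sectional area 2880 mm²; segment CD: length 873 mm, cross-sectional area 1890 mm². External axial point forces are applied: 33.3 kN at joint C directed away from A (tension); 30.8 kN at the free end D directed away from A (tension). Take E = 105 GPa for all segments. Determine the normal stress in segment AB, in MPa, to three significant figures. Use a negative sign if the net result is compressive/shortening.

Internal axial forces (sectioning from the free end, tension +): N_CD = 30.8 kN, N_BC = 64.1 kN, N_AB = 64.1 kN.
A_AB = 2884 mm².
σ_AB = N_AB/A_AB = 64100/2884 = 22.22 MPa.

22.2 MPa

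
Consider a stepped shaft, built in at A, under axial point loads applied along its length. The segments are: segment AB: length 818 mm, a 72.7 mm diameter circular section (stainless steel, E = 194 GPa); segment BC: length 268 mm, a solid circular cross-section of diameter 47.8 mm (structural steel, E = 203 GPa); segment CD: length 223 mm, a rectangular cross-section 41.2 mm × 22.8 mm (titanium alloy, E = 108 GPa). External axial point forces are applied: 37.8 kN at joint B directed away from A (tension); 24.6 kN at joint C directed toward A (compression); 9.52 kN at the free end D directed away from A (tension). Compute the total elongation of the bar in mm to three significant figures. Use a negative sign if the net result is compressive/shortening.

Internal axial forces (sectioning from the free end, tension +): N_CD = 9.52 kN, N_BC = -15.08 kN, N_AB = 22.72 kN.
A_AB = 4151 mm².
A_BC = 1795 mm².
A_CD = 939.4 mm².
δ_AB = 22720·818/(4151·194000) = 0.02308 mm
δ_BC = -15080·268/(1795·203000) = -0.01109 mm
δ_CD = 9520·223/(939.4·108000) = 0.02093 mm
δ = Σδ_i = 0.03291 mm.

0.0329 mm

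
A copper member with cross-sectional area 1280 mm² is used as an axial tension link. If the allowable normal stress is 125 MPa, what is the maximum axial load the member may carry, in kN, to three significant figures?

P_max = σ_allow · A = 125 · 1280 = 160000 N = 160 kN.

160 kN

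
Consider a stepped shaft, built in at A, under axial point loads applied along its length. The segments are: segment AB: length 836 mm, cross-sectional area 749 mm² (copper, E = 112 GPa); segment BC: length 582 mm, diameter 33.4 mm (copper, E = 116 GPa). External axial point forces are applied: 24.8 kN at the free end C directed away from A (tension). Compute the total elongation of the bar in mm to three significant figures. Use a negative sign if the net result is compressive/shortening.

0.389 mm

Internal axial forces (sectioning from the free end, tension +): N_BC = 24.8 kN, N_AB = 24.8 kN.
A_BC = 876.2 mm².
δ_AB = 24800·836/(749·112000) = 0.2471 mm
δ_BC = 24800·582/(876.2·116000) = 0.142 mm
δ = Σδ_i = 0.3892 mm.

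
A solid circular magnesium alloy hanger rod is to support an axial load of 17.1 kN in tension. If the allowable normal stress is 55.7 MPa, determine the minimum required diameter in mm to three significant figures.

19.8 mm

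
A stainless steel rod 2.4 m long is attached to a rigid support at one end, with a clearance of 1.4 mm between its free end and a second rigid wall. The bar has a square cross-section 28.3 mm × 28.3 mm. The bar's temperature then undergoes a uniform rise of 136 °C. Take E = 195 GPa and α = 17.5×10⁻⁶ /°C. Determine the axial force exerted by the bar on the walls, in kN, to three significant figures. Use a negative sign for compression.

Free thermal expansion αLΔT = 17.5e-6 · 2400 · 136 = 5.712 mm.
The walls engage after the gap closes; constrained expansion = 5.712 − 1.4 = 4.312 mm.
The walls impose strain ε = −(4.312)/2400 = -1.7967e-03; σ = Eε = 195000 · -1.7967e-03 = -350.3 MPa.
Wall reaction R = σ·A = -350.3·800.9 = -280600 N = -280.6 kN.

-281 kN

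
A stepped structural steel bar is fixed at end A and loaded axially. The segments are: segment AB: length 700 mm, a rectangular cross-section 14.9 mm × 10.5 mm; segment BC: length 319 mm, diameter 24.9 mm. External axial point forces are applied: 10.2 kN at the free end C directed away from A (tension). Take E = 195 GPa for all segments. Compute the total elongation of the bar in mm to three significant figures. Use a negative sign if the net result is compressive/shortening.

0.268 mm

Internal axial forces (sectioning from the free end, tension +): N_BC = 10.2 kN, N_AB = 10.2 kN.
A_AB = 156.5 mm².
A_BC = 487 mm².
δ_AB = 10200·700/(156.5·195000) = 0.234 mm
δ_BC = 10200·319/(487·195000) = 0.03427 mm
δ = Σδ_i = 0.2683 mm.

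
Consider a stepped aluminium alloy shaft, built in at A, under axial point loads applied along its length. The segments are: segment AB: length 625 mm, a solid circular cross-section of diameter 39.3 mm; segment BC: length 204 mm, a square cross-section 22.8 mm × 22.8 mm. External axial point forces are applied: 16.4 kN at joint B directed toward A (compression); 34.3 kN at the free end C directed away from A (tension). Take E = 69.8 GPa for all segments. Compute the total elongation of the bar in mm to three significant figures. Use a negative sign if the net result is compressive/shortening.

0.325 mm

Internal axial forces (sectioning from the free end, tension +): N_BC = 34.3 kN, N_AB = 17.9 kN.
A_AB = 1213 mm².
A_BC = 519.8 mm².
δ_AB = 17900·625/(1213·69800) = 0.1321 mm
δ_BC = 34300·204/(519.8·69800) = 0.1928 mm
δ = Σδ_i = 0.325 mm.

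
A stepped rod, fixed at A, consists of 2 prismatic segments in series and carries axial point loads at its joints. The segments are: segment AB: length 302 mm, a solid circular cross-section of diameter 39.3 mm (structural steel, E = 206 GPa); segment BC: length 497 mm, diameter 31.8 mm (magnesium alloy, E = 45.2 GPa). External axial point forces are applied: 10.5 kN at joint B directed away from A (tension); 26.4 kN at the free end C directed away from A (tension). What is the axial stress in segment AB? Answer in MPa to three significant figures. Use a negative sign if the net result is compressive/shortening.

30.4 MPa

Internal axial forces (sectioning from the free end, tension +): N_BC = 26.4 kN, N_AB = 36.9 kN.
A_AB = 1213 mm².
σ_AB = N_AB/A_AB = 36900/1213 = 30.42 MPa.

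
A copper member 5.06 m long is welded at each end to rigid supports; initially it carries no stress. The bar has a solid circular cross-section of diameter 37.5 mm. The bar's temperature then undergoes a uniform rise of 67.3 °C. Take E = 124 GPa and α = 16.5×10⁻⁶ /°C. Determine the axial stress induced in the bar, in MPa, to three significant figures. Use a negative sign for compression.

-138 MPa

Free thermal expansion αLΔT = 16.5e-6 · 5060 · 67.3 = 5.619 mm.
The walls impose strain ε = −(5.619)/5060 = -1.1104e-03; σ = Eε = 124000 · -1.1104e-03 = -137.7 MPa.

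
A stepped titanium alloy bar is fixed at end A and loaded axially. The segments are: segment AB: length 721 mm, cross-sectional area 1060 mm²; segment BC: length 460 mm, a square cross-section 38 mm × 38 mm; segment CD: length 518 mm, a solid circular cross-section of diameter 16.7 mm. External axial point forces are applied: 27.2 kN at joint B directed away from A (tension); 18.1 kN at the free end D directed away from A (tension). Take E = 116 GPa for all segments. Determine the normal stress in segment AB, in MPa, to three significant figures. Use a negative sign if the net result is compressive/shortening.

42.7 MPa

Internal axial forces (sectioning from the free end, tension +): N_CD = 18.1 kN, N_BC = 18.1 kN, N_AB = 45.3 kN.
σ_AB = N_AB/A_AB = 45300/1060 = 42.74 MPa.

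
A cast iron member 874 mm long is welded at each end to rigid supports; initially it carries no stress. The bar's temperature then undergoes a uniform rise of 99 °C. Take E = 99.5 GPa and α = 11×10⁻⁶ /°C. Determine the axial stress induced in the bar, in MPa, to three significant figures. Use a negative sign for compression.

Free thermal expansion αLΔT = 11e-6 · 874 · 99 = 0.9518 mm.
The walls impose strain ε = −(0.9518)/874 = -1.0890e-03; σ = Eε = 99500 · -1.0890e-03 = -108.4 MPa.

-108 MPa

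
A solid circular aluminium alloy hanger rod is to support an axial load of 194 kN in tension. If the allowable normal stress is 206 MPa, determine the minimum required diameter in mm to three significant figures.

34.6 mm

Required area A ≥ P/σ_allow = 194000/206 = 941.7 mm².
For a solid circular section, d ≥ √(4A/π) = 34.63 mm.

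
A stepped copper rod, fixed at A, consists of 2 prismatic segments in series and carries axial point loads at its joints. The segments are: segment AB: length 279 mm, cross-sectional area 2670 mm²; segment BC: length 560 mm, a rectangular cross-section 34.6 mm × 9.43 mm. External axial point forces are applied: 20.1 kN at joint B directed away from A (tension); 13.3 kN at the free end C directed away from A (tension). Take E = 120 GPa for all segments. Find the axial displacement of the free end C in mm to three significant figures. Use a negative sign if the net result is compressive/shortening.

0.219 mm

Internal axial forces (sectioning from the free end, tension +): N_BC = 13.3 kN, N_AB = 33.4 kN.
A_BC = 326.3 mm².
δ_AB = 33400·279/(2670·120000) = 0.02908 mm
δ_BC = 13300·560/(326.3·120000) = 0.1902 mm
δ = Σδ_i = 0.2193 mm.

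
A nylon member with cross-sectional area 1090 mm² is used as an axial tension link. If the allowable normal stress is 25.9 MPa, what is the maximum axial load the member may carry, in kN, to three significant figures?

28.2 kN

P_max = σ_allow · A = 25.9 · 1090 = 28230 N = 28.23 kN.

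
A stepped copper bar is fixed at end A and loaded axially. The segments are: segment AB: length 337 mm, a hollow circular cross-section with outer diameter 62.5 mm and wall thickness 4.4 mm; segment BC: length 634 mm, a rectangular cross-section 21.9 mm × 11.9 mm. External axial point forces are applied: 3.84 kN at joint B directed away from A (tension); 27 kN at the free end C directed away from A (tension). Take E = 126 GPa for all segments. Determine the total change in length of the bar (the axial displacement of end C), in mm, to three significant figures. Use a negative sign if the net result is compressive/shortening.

0.624 mm

Internal axial forces (sectioning from the free end, tension +): N_BC = 27 kN, N_AB = 30.84 kN.
A_AB = 803.1 mm².
A_BC = 260.6 mm².
δ_AB = 30840·337/(803.1·126000) = 0.1027 mm
δ_BC = 27000·634/(260.6·126000) = 0.5213 mm
δ = Σδ_i = 0.624 mm.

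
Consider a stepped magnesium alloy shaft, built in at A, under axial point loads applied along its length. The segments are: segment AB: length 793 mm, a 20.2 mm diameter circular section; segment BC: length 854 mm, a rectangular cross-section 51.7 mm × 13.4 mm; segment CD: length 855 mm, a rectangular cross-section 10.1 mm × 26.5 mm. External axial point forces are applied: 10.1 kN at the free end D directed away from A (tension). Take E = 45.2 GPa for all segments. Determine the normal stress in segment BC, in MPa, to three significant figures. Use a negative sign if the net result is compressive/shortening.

Internal axial forces (sectioning from the free end, tension +): N_CD = 10.1 kN, N_BC = 10.1 kN, N_AB = 10.1 kN.
A_BC = 692.8 mm².
σ_BC = N_BC/A_BC = 10100/692.8 = 14.58 MPa.

14.6 MPa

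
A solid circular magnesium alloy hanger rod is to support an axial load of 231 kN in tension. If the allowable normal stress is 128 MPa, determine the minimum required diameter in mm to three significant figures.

Required area A ≥ P/σ_allow = 231000/128 = 1805 mm².
For a solid circular section, d ≥ √(4A/π) = 47.94 mm.

47.9 mm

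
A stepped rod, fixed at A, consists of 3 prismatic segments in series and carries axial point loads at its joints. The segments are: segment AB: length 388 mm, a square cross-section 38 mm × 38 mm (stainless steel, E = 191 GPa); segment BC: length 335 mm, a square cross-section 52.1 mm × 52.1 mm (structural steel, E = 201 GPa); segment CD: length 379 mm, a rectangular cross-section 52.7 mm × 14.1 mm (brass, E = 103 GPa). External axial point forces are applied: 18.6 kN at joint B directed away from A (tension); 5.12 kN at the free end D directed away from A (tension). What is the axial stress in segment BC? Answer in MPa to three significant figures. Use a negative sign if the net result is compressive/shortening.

1.89 MPa

Internal axial forces (sectioning from the free end, tension +): N_CD = 5.12 kN, N_BC = 5.12 kN, N_AB = 23.72 kN.
A_BC = 2714 mm².
σ_BC = N_BC/A_BC = 5120/2714 = 1.886 MPa.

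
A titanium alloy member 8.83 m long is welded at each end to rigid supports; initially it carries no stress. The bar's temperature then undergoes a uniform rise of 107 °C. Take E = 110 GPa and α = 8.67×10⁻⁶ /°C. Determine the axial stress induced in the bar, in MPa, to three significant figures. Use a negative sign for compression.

Free thermal expansion αLΔT = 8.67e-6 · 8830 · 107 = 8.192 mm.
The walls impose strain ε = −(8.192)/8830 = -9.2769e-04; σ = Eε = 110000 · -9.2769e-04 = -102 MPa.

-102 MPa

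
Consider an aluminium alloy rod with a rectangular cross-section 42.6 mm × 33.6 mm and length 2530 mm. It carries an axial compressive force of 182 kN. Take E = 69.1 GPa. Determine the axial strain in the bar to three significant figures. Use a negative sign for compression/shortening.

A = 1431 mm².
σ = N/A = -127.2 MPa; ε = σ/E = -127.2/69100 = -1.840e-03.

-0.00184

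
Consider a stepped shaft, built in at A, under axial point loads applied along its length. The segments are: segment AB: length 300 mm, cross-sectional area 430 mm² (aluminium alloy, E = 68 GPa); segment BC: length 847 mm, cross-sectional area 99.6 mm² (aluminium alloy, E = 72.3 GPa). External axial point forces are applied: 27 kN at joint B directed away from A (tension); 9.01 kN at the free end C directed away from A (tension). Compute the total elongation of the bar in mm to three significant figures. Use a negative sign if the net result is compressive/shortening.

1.43 mm

Internal axial forces (sectioning from the free end, tension +): N_BC = 9.01 kN, N_AB = 36.01 kN.
δ_AB = 36010·300/(430·68000) = 0.3695 mm
δ_BC = 9010·847/(99.6·72300) = 1.06 mm
δ = Σδ_i = 1.429 mm.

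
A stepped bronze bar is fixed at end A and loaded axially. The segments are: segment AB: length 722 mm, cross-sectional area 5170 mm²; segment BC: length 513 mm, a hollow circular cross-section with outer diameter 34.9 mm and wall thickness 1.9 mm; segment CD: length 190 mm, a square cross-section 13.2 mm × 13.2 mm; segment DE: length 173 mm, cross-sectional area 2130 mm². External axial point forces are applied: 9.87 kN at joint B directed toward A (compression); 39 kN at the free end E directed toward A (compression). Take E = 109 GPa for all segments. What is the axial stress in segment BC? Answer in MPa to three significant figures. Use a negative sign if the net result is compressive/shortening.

-198 MPa

Internal axial forces (sectioning from the free end, tension +): N_DE = -39 kN, N_CD = -39 kN, N_BC = -39 kN, N_AB = -48.87 kN.
A_BC = 197 mm².
σ_BC = N_BC/A_BC = -39000/197 = -198 MPa.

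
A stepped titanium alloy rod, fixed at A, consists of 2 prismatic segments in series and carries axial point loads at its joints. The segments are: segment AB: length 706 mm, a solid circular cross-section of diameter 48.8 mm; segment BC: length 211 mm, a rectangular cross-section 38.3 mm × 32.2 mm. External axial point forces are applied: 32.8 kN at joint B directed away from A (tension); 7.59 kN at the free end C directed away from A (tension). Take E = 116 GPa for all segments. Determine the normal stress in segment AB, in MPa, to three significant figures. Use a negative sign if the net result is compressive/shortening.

Internal axial forces (sectioning from the free end, tension +): N_BC = 7.59 kN, N_AB = 40.39 kN.
A_AB = 1870 mm².
σ_AB = N_AB/A_AB = 40390/1870 = 21.59 MPa.

21.6 MPa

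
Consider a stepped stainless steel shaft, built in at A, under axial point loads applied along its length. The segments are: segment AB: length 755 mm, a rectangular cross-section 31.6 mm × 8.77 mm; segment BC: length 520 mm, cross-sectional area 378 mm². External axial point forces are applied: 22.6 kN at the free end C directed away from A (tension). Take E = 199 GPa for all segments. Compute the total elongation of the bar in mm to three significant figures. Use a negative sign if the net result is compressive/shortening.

0.466 mm

Internal axial forces (sectioning from the free end, tension +): N_BC = 22.6 kN, N_AB = 22.6 kN.
A_AB = 277.1 mm².
δ_AB = 22600·755/(277.1·199000) = 0.3094 mm
δ_BC = 22600·520/(378·199000) = 0.1562 mm
δ = Σδ_i = 0.4656 mm.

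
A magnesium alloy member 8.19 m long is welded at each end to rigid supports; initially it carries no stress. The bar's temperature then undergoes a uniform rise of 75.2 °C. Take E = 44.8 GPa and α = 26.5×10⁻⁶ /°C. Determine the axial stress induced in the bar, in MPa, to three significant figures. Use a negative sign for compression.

-89.3 MPa

Free thermal expansion αLΔT = 26.5e-6 · 8190 · 75.2 = 16.32 mm.
The walls impose strain ε = −(16.32)/8190 = -1.9928e-03; σ = Eε = 44800 · -1.9928e-03 = -89.28 MPa.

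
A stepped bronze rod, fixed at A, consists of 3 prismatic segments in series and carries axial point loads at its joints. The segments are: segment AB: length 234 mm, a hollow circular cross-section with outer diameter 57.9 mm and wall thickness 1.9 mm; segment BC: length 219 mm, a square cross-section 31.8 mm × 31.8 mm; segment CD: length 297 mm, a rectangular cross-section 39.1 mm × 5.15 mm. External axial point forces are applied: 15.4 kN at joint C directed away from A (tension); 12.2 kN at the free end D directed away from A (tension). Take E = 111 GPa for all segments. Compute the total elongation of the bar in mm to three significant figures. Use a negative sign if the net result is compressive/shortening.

0.390 mm

Internal axial forces (sectioning from the free end, tension +): N_CD = 12.2 kN, N_BC = 27.6 kN, N_AB = 27.6 kN.
A_AB = 334.3 mm².
A_BC = 1011 mm².
A_CD = 201.4 mm².
δ_AB = 27600·234/(334.3·111000) = 0.1741 mm
δ_BC = 27600·219/(1011·111000) = 0.05385 mm
δ_CD = 12200·297/(201.4·111000) = 0.1621 mm
δ = Σδ_i = 0.39 mm.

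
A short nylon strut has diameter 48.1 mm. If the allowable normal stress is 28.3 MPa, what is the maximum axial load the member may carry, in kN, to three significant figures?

A = 1817 mm².
P_max = σ_allow · A = 28.3 · 1817 = 51420 N = 51.42 kN.

51.4 kN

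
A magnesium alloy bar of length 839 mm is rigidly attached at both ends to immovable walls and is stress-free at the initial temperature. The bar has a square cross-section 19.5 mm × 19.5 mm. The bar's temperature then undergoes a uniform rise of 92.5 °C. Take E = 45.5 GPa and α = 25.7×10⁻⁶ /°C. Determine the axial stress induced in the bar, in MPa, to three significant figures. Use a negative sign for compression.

Free thermal expansion αLΔT = 25.7e-6 · 839 · 92.5 = 1.995 mm.
The walls impose strain ε = −(1.995)/839 = -2.3772e-03; σ = Eε = 45500 · -2.3772e-03 = -108.2 MPa.

-108 MPa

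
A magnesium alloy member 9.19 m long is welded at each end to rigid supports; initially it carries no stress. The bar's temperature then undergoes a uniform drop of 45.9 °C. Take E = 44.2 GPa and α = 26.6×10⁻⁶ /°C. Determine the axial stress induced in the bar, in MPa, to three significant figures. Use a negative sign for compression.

Free thermal expansion αLΔT = 26.6e-6 · 9190 · -45.9 = -11.22 mm.
The walls impose strain ε = −(-11.22)/9190 = 1.2209e-03; σ = Eε = 44200 · 1.2209e-03 = 53.97 MPa.

54.0 MPa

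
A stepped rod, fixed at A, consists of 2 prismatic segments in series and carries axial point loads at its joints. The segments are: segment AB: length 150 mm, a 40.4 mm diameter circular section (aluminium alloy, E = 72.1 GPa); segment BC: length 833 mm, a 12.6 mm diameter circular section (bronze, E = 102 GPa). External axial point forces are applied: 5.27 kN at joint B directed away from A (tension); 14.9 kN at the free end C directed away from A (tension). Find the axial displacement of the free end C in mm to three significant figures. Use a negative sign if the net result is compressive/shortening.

Internal axial forces (sectioning from the free end, tension +): N_BC = 14.9 kN, N_AB = 20.17 kN.
A_AB = 1282 mm².
A_BC = 124.7 mm².
δ_AB = 20170·150/(1282·72100) = 0.03273 mm
δ_BC = 14900·833/(124.7·102000) = 0.9759 mm
δ = Σδ_i = 1.009 mm.

1.01 mm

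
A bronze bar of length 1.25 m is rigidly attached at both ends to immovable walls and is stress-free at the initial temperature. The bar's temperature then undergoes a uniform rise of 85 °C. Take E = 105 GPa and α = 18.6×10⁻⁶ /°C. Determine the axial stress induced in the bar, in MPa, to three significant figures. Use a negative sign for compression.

Free thermal expansion αLΔT = 18.6e-6 · 1250 · 85 = 1.976 mm.
The walls impose strain ε = −(1.976)/1250 = -1.5810e-03; σ = Eε = 105000 · -1.5810e-03 = -166 MPa.

-166 MPa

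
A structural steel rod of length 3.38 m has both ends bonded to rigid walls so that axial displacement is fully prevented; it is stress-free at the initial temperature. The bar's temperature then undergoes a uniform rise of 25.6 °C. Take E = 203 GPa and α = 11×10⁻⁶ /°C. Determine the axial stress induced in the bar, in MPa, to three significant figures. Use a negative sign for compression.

-57.2 MPa

Free thermal expansion αLΔT = 11e-6 · 3380 · 25.6 = 0.9518 mm.
The walls impose strain ε = −(0.9518)/3380 = -2.8160e-04; σ = Eε = 203000 · -2.8160e-04 = -57.16 MPa.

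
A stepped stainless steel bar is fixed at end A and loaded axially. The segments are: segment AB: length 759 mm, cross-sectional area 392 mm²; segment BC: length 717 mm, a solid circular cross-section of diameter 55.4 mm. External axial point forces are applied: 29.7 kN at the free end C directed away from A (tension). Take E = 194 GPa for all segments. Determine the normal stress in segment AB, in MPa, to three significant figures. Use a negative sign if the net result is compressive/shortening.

Internal axial forces (sectioning from the free end, tension +): N_BC = 29.7 kN, N_AB = 29.7 kN.
σ_AB = N_AB/A_AB = 29700/392 = 75.77 MPa.

75.8 MPa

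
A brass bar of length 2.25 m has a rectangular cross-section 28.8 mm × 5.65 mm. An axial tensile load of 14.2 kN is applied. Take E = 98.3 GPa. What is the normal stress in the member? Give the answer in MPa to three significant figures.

87.3 MPa

A = 162.7 mm².
σ = N/A = 14200/162.7 = 87.27 MPa.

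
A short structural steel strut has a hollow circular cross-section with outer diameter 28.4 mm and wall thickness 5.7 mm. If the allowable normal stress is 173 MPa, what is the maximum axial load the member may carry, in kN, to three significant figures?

A = 406.5 mm².
P_max = σ_allow · A = 173 · 406.5 = 70320 N = 70.32 kN.

70.3 kN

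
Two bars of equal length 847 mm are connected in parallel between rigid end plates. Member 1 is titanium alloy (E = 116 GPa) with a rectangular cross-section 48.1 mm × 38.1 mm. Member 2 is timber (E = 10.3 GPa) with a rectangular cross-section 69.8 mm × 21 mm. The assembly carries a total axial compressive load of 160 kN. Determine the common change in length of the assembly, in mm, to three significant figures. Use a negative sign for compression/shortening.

-0.595 mm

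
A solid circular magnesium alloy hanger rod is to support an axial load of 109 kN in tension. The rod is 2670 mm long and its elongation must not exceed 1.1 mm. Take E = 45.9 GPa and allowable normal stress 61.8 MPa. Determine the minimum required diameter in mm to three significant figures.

85.7 mm

Required area A ≥ P/σ_allow = 109000/61.8 = 1764 mm².
For a solid circular section, d ≥ √(4A/π) = 47.39 mm.
Elongation limit: A ≥ PL/(Eδ_allow) = 109000·2670/(45900·1.1) = 5764 mm² ⇒ d ≥ 85.67 mm.
The elongation limit governs.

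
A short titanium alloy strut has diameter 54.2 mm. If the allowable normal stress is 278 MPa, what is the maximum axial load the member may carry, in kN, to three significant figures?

641 kN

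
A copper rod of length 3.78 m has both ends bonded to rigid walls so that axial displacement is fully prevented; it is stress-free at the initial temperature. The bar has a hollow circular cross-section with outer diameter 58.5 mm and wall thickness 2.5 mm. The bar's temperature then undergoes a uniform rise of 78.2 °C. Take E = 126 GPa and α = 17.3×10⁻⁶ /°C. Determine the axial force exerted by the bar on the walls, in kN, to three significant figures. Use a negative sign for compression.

-75.0 kN

Free thermal expansion αLΔT = 17.3e-6 · 3780 · 78.2 = 5.114 mm.
The walls impose strain ε = −(5.114)/3780 = -1.3529e-03; σ = Eε = 126000 · -1.3529e-03 = -170.5 MPa.
Wall reaction R = σ·A = -170.5·439.8 = -74970 N = -74.97 kN.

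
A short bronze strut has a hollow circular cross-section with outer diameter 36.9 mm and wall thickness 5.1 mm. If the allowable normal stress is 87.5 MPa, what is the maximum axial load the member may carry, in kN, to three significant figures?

A = 509.5 mm².
P_max = σ_allow · A = 87.5 · 509.5 = 44580 N = 44.58 kN.

44.6 kN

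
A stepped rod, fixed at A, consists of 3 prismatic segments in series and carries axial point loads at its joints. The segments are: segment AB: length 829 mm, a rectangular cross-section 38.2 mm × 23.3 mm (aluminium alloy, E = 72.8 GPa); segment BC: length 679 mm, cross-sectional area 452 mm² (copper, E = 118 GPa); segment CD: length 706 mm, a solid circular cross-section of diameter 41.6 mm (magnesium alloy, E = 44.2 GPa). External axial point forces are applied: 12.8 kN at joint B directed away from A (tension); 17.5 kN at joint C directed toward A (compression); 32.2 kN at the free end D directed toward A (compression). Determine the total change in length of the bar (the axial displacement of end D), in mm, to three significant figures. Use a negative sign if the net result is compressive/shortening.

-1.48 mm

Internal axial forces (sectioning from the free end, tension +): N_CD = -32.2 kN, N_BC = -49.7 kN, N_AB = -36.9 kN.
A_AB = 890.1 mm².
A_CD = 1359 mm².
δ_AB = -36900·829/(890.1·72800) = -0.4721 mm
δ_BC = -49700·679/(452·118000) = -0.6327 mm
δ_CD = -32200·706/(1359·44200) = -0.3784 mm
δ = Σδ_i = -1.483 mm.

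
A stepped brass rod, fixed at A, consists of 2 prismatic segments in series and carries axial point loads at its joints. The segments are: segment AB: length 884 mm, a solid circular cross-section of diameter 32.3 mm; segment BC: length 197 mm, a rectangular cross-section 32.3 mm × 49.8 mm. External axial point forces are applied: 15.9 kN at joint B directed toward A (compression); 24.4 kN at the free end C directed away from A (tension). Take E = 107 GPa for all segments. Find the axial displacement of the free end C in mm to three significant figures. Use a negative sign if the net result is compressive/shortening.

0.114 mm

Internal axial forces (sectioning from the free end, tension +): N_BC = 24.4 kN, N_AB = 8.5 kN.
A_AB = 819.4 mm².
A_BC = 1609 mm².
δ_AB = 8500·884/(819.4·107000) = 0.0857 mm
δ_BC = 24400·197/(1609·107000) = 0.02793 mm
δ = Σδ_i = 0.1136 mm.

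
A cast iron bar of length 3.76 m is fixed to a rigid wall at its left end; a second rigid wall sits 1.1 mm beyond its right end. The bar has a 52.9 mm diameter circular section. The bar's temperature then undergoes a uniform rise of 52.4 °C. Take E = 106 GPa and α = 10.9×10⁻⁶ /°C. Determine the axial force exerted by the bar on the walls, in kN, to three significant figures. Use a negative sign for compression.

-64.9 kN

Free thermal expansion αLΔT = 10.9e-6 · 3760 · 52.4 = 2.148 mm.
The walls engage after the gap closes; constrained expansion = 2.148 − 1.1 = 1.048 mm.
The walls impose strain ε = −(1.048)/3760 = -2.7861e-04; σ = Eε = 106000 · -2.7861e-04 = -29.53 MPa.
Wall reaction R = σ·A = -29.53·2198 = -64910 N = -64.91 kN.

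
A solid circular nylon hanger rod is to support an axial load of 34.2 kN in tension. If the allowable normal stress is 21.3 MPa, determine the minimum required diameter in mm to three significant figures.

45.2 mm

Required area A ≥ P/σ_allow = 34200/21.3 = 1606 mm².
For a solid circular section, d ≥ √(4A/π) = 45.21 mm.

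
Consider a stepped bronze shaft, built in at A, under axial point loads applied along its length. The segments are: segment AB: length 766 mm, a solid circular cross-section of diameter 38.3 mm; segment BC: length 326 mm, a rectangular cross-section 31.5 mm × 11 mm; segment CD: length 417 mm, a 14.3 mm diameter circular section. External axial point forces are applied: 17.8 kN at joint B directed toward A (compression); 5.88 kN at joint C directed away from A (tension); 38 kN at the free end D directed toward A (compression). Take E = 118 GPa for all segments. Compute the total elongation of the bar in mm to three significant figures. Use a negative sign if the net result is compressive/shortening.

-1.37 mm

Internal axial forces (sectioning from the free end, tension +): N_CD = -38 kN, N_BC = -32.12 kN, N_AB = -49.92 kN.
A_AB = 1152 mm².
A_BC = 346.5 mm².
A_CD = 160.6 mm².
δ_AB = -49920·766/(1152·118000) = -0.2813 mm
δ_BC = -32120·326/(346.5·118000) = -0.2561 mm
δ_CD = -38000·417/(160.6·118000) = -0.8361 mm
δ = Σδ_i = -1.374 mm.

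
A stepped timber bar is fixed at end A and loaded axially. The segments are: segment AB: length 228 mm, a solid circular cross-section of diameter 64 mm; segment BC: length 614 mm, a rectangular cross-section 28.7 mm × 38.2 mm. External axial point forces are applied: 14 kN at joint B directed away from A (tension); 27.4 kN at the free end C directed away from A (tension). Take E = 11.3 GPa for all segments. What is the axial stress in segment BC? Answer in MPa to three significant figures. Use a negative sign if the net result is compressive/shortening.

25.0 MPa

Internal axial forces (sectioning from the free end, tension +): N_BC = 27.4 kN, N_AB = 41.4 kN.
A_BC = 1096 mm².
σ_BC = N_BC/A_BC = 27400/1096 = 24.99 MPa.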